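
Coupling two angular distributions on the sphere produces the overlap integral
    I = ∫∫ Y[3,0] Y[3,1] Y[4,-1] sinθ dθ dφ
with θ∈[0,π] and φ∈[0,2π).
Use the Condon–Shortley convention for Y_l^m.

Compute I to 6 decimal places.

-0.099323

Rules hold: Σm=0, L=10 even, 0≤4≤6.
N = 7·7·9 = 441
Δ = 2!·4!·4!/11! = 1/34650
Racah Σ t=0..2: t=0:+1/72 t=1:−1/16 t=2:+1/72 = -5/144
⇒ 3j(3 3 4; 0 0 0)² = 2/77, sgn -1
Racah Σ t=0..2: t=0:+1/288 t=1:−1/24 t=2:+1/48 = -5/288
⇒ 3j(3 3 4; 0 1 -1)² = 5/462, sgn +1
4πI² = N·(3j₀)²·(3jₘ)² = 15/121
I = -1·√(0.123967/4π) = -0.09932258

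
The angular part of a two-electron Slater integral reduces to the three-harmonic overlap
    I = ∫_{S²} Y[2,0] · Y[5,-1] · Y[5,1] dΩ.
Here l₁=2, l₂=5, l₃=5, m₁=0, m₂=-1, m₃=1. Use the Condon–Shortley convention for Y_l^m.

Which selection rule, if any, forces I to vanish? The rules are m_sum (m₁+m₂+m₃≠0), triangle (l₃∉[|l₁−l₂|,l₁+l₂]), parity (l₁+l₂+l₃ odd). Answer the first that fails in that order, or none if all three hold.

azimuthal sum: 0 − 1 + 1 = 0  ✓
3 ≤ 5 ≤ 7 (triangle on l)  ✓
L = 2 + 5 + 5 = 12 (even)  ✓

none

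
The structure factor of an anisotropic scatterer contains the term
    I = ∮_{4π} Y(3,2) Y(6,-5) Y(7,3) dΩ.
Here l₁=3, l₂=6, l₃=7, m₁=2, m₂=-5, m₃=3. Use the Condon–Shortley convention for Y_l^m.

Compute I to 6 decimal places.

Rules hold: Σm=0, L=16 even, 3≤7≤9.
N = 7·13·15 = 1365
Δ = 2!·4!·10!/17! = 1/2042040
Racah Σ t=0..2: t=0:+1/207360 t=1:−1/57600 t=2:+1/207360 = -1/129600
⇒ 3j(3 6 7; 0 0 0)² = 168/12155, sgn +1
Racah Σ t=0..1: t=0:+1/4354560 t=1:−1/87091200 = 19/87091200
⇒ 3j(3 6 7; 2 -5 3)² = 361/37128, sgn +1
4πI² = N·(3j₀)²·(3jₘ)² = 7581/41327
I = +1·√(0.183439/4π) = 0.12082071

0.120821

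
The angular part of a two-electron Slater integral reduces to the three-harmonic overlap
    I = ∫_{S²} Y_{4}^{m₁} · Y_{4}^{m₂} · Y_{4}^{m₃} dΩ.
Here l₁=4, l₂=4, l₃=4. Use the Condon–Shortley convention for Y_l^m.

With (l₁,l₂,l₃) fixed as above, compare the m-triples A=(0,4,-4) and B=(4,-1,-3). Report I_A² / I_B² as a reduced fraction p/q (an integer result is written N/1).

2/5

l's match ⇒ only the (l;m) 3-j factors differ between A and B.
A: triangle coeff Δ(4,4,4) = 1/450450; Σ_t [4,4]: t=4:+1/13824 = 1/13824; (3j)²=14/1287 [(4 4 4; 0 4 -4)], sign=+1
B: triangle coeff Δ(4,4,4) = 1/450450; Σ_t [0,0]: t=0:+1/3456 = 1/3456; (3j)²=35/1287 [(4 4 4; 4 -1 -3)], sign=-1
I_A²/I_B² = (14/1287)/(35/1287) = 2/5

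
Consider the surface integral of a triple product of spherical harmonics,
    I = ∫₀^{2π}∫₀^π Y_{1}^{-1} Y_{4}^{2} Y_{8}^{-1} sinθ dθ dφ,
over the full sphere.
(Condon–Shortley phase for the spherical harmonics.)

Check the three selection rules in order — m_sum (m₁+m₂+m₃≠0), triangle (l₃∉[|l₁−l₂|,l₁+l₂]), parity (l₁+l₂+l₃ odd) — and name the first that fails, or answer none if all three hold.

m₁+m₂+m₃ = -1 + 2 − 1 = 0  ✓
triangle: |1−4|=3 ≤ l₃=8 ≤ 1+4=5  ✗
parity: l₁+l₂+l₃ = 13 is odd

triangle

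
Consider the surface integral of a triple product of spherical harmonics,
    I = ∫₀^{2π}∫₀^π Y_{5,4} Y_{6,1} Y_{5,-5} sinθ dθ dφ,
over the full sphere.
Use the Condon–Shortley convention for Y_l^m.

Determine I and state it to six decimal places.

-0.094319

m-sum 0 ✓  L=16 even ✓  1≤5≤11 ✓
Π(2lᵢ+1) = 11×13×11 = 1573
triangle coeff Δ(5,6,5) = 1/28588560
Σ_t [1,5]: t=1:−1/345600 t=2:+1/13824 t=3:−1/5184 t=4:+1/13824 t=5:−1/345600 = -7/129600
(3j)²=80/7293 [(5 6 5; 0 0 0)], sign=+1
Σ_t [1,1]: t=1:−1/2073600 = -1/2073600
(3j)²=63/9724 [(5 6 5; 4 1 -5)], sign=-1
⇒ 4πI² = 420/3757
I = (-1)√(420/3757/(4π)) = -0.09431898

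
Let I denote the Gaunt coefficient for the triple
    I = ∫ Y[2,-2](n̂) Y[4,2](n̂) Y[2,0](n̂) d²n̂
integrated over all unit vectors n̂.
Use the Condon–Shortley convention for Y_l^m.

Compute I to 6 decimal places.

Rules hold: Σm=0, L=8 even, 2≤2≤6.
N = 5·9·5 = 225
Δ = 4!·0!·4!/9! = 1/630
Racah Σ t=2..2: t=2:+1/16 = 1/16
⇒ 3j(2 4 2; 0 0 0)² = 2/35, sgn +1
Racah Σ t=4..4: t=4:+1/96 = 1/96
⇒ 3j(2 4 2; -2 2 0)² = 1/42, sgn +1
4πI² = N·(3j₀)²·(3jₘ)² = 15/49
I = +1·√(0.306122/4π) = 0.15607835

0.156078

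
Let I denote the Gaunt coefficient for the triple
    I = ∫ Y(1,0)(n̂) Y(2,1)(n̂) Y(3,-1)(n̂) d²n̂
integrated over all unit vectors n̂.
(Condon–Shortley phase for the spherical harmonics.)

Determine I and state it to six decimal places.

Rules hold: Σm=0, L=6 even, 1≤3≤3.
N = 3·5·7 = 105
Δ = 0!·2!·4!/7! = 1/105
Racah Σ t=0..0: t=0:+1/4 = 1/4
⇒ 3j(1 2 3; 0 0 0)² = 3/35, sgn -1
Racah Σ t=0..0: t=0:+1/6 = 1/6
⇒ 3j(1 2 3; 0 1 -1)² = 8/105, sgn +1
4πI² = N·(3j₀)²·(3jₘ)² = 24/35
I = -1·√(0.685714/4π) = -0.23359668

-0.233597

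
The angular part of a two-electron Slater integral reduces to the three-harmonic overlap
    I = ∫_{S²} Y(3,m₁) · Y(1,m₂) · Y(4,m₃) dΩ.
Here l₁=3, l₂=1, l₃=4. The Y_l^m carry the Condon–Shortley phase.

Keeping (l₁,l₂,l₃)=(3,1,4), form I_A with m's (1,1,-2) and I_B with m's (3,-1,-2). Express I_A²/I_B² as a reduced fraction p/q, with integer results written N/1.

Shared (l₁,l₂,l₃)=(3,1,4): N and (l;000)² cancel in I_A²/I_B².
A: Δ = 0!·6!·2!/9! = 1/252; Racah Σ t=0..0: t=0:+1/96 = 1/96; ⇒ 3j(3 1 4; 1 1 -2)² = 5/84, sgn +1
B: Δ = 0!·6!·2!/9! = 1/252; Racah Σ t=0..0: t=0:+1/1440 = 1/1440; ⇒ 3j(3 1 4; 3 -1 -2)² = 1/252, sgn +1
I_A²/I_B² = (5/84)/(1/252) = 15/1

15/1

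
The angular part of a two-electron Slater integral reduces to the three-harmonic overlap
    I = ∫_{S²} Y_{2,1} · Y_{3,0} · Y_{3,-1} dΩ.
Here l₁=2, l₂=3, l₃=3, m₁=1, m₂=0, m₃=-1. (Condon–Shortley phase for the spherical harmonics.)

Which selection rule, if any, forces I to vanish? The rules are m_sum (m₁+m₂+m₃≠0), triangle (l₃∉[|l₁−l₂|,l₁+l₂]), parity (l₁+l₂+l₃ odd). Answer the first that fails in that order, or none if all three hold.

none

azimuthal sum: 1 + 0 − 1 = 0  ✓
1 ≤ 3 ≤ 5 (triangle on l)  ✓
L = 2 + 3 + 3 = 8 (even)  ✓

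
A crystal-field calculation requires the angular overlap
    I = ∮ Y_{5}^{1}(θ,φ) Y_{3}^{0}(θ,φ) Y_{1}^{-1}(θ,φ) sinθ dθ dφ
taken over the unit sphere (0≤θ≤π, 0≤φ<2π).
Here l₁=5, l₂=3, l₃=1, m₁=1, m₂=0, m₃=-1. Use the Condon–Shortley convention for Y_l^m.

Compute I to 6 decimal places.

triangle: need 2≤l₃≤8, have 1; I=0

0.000000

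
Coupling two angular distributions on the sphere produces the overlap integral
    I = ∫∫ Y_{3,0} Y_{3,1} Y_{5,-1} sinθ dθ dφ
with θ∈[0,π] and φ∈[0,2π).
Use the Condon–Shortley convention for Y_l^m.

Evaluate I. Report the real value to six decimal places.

0.000000

l₁+l₂+l₃=11 is odd: 3j(l;000)=0 ⇒ I=0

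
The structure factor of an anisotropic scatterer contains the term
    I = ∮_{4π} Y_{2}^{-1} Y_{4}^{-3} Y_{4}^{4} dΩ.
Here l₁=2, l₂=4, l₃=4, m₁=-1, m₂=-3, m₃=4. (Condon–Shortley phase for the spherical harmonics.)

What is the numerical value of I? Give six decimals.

0.198645

Checks pass: Σm=0; 10 even; l₃=4∈[2,6].
(2·2+1)(2·4+1)(2·4+1) = 405
Δ: 2! 2! 6! / 11! → 1/13860
sum: t=0:+1/192 t=1:−1/36 t=2:+1/192 = -5/288
3j²(2 4 4; 0 0 0) = Δ·Π!·Σ² = 20/693  (sign -1)
sum: t=1:−1/1440 = -1/1440
3j²(2 4 4; -1 -3 4) = Δ·Π!·Σ² = 7/165  (sign -1)
combine: 4πI² = 405·20/693·7/165 = 60/121
take √, sign +1: I = 0.19864517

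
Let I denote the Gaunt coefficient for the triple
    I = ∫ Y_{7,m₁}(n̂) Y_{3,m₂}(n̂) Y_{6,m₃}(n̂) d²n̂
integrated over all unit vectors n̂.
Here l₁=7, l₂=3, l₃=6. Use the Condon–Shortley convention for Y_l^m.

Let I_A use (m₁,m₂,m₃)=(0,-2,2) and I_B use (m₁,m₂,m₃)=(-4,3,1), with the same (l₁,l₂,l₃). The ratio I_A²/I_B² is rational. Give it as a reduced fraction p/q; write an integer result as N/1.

Shared (l₁,l₂,l₃)=(7,3,6): N and (l;000)² cancel in I_A²/I_B².
A: Δ = 4!·10!·2!/17! = 1/2042040; Racah Σ t=0..1: t=0:+1/725760 t=1:−1/207360 = -1/290304; ⇒ 3j(7 3 6; 0 -2 2)² = 125/7293, sgn -1
B: Δ = 4!·10!·2!/17! = 1/2042040; Racah Σ t=4..4: t=4:+1/1451520 = 1/1451520; ⇒ 3j(7 3 6; -4 3 1)² = 75/3094, sgn -1
I_A²/I_B² = (125/7293)/(75/3094) = 70/99

70/99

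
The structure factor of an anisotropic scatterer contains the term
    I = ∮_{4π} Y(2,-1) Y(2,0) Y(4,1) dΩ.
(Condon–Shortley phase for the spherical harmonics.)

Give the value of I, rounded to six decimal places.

Rules hold: Σm=0, L=8 even, 0≤4≤4.
N = 5·5·9 = 225
Δ = 0!·4!·4!/9! = 1/630
Racah Σ t=0..0: t=0:+1/16 = 1/16
⇒ 3j(2 2 4; 0 0 0)² = 2/35, sgn +1
Racah Σ t=0..0: t=0:+1/24 = 1/24
⇒ 3j(2 2 4; -1 0 1)² = 1/21, sgn -1
4πI² = N·(3j₀)²·(3jₘ)² = 30/49
I = -1·√(0.612245/4π) = -0.22072812

-0.220728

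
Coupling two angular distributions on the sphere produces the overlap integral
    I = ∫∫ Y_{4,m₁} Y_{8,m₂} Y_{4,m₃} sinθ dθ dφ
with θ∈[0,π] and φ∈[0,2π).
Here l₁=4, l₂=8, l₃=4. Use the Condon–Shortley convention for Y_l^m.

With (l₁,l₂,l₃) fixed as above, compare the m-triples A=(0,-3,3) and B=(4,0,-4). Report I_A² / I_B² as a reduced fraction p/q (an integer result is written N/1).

Shared (l₁,l₂,l₃)=(4,8,4): N and (l;000)² cancel in I_A²/I_B².
A: Δ = 8!·0!·8!/17! = 1/218790; Racah Σ t=4..4: t=4:+1/2903040 = 1/2903040; ⇒ 3j(4 8 4; 0 -3 3)² = 5/663, sgn -1
B: Δ = 8!·0!·8!/17! = 1/218790; Racah Σ t=0..0: t=0:+1/1625702400 = 1/1625702400; ⇒ 3j(4 8 4; 4 0 -4)² = 1/218790, sgn +1
I_A²/I_B² = (5/663)/(1/218790) = 1650/1

1650/1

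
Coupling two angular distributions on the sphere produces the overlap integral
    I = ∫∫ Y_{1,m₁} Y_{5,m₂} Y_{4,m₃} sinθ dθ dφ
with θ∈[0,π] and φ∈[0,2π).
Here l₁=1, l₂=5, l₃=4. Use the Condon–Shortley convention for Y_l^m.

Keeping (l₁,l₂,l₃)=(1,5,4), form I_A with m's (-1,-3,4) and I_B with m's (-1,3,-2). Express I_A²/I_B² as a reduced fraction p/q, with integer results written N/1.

l's match ⇒ only the (l;m) 3-j factors differ between A and B.
A: triangle coeff Δ(1,5,4) = 1/495; Σ_t [2,2]: t=2:+1/80640 = 1/80640; (3j)²=1/495 [(1 5 4; -1 -3 4)], sign=+1
B: triangle coeff Δ(1,5,4) = 1/495; Σ_t [2,2]: t=2:+1/2880 = 1/2880; (3j)²=28/495 [(1 5 4; -1 3 -2)], sign=+1
I_A²/I_B² = (1/495)/(28/495) = 1/28

1/28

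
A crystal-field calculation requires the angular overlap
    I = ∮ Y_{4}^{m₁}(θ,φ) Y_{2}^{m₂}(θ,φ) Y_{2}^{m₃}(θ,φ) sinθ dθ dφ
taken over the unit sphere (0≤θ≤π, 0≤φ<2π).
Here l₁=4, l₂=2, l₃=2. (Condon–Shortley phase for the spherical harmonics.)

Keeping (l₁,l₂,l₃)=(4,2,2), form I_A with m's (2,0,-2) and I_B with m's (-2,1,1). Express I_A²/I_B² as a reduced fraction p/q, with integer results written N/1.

3/8

Shared (l₁,l₂,l₃)=(4,2,2): N and (l;000)² cancel in I_A²/I_B².
A: Δ = 4!·4!·0!/9! = 1/630; Racah Σ t=2..2: t=2:+1/96 = 1/96; ⇒ 3j(4 2 2; 2 0 -2)² = 1/42, sgn +1
B: Δ = 4!·4!·0!/9! = 1/630; Racah Σ t=3..3: t=3:−1/36 = -1/36; ⇒ 3j(4 2 2; -2 1 1)² = 4/63, sgn +1
I_A²/I_B² = (1/42)/(4/63) = 3/8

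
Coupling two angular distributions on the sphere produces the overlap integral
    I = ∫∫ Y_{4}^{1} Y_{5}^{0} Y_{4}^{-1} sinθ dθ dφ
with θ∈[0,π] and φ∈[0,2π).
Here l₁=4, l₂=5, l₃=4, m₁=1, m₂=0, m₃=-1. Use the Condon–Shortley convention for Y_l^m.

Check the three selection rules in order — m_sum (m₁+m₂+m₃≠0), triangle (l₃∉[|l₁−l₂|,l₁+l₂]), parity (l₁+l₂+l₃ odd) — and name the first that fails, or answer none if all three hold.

parity

Σmᵢ = 0  ✓
l₃∈[|l₁−l₂|,l₁+l₂]=[1,9], have l₃=4  ✓
Σlᵢ = 13 ⇒ odd  ✗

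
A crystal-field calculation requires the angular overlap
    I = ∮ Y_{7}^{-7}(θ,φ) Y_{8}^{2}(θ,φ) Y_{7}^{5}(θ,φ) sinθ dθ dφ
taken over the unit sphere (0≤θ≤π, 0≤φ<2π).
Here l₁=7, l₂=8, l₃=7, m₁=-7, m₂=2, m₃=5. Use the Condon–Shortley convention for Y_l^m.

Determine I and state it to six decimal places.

Rules hold: Σm=0, L=22 even, 1≤7≤15.
N = 15·17·15 = 3825
Δ = 8!·6!·8!/23! = 1/22086194130
Racah Σ t=1..7: t=1:−1/18289152000 t=2:+1/248832000 t=3:−1/24883200 t=4:+1/11943936 t=5:−1/24883200 t=6:+1/248832000 t=7:−1/18289152000 = 11/975421440
⇒ 3j(7 8 7; 0 0 0)² = 1750/289731, sgn -1
Racah Σ t=8..8: t=8:+1/41803776000 = 1/41803776000
⇒ 3j(7 8 7; -7 2 5)² = 42/7429, sgn +1
4πI² = N·(3j₀)²·(3jₘ)² = 5512500/42204149
I = -1·√(0.130615/4π) = -0.10195107

-0.101951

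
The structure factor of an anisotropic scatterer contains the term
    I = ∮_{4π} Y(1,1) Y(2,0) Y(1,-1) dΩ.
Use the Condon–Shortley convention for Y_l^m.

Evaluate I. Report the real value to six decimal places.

Rules hold: Σm=0, L=4 even, 1≤1≤3.
N = 3·5·3 = 45
Δ = 2!·0!·2!/5! = 1/30
Racah Σ t=1..1: t=1:−1/1 = -1/1
⇒ 3j(1 2 1; 0 0 0)² = 2/15, sgn +1
Racah Σ t=0..0: t=0:+1/4 = 1/4
⇒ 3j(1 2 1; 1 0 -1)² = 1/30, sgn +1
4πI² = N·(3j₀)²·(3jₘ)² = 1/5
I = +1·√(0.2/4π) = 0.12615663

0.126157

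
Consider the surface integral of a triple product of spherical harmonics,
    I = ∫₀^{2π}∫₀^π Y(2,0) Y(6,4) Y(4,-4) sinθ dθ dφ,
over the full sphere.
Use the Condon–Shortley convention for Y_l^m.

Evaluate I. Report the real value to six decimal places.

m-sum 0 ✓  L=12 even ✓  4≤4≤8 ✓
Π(2lᵢ+1) = 5×13×9 = 585
triangle coeff Δ(2,6,4) = 1/6435
Σ_t [2,2]: t=2:+1/2304 = 1/2304
(3j)²=5/143 [(2 6 4; 0 0 0)], sign=+1
Σ_t [2,2]: t=2:+1/161280 = 1/161280
(3j)²=1/143 [(2 6 4; 0 4 -4)], sign=+1
⇒ 4πI² = 225/1573
I = (+1)√(225/1573/(4π)) = 0.10668957

0.106690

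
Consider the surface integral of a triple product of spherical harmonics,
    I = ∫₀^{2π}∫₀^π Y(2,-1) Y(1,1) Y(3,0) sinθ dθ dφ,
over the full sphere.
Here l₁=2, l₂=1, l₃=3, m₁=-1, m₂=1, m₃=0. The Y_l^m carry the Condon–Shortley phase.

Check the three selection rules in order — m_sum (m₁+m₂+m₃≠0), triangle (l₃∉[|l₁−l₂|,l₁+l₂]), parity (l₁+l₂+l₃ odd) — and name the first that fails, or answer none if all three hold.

azimuthal sum: -1 + 1 + 0 = 0  ✓
1 ≤ 3 ≤ 3 (triangle on l)  ✓
L = 2 + 1 + 3 = 6 (even)  ✓

none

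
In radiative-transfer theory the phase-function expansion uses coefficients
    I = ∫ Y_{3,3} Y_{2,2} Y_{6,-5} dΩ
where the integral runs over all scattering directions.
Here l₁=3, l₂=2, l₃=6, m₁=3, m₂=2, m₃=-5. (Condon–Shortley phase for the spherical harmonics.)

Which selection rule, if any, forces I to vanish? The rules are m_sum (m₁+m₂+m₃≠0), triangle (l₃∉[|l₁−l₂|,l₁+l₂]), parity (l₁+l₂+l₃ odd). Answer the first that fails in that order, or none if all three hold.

triangle

m₁+m₂+m₃ = 3 + 2 − 5 = 0  ✓
triangle: |3−2|=1 ≤ l₃=6 ≤ 3+2=5  ✗
parity: l₁+l₂+l₃ = 11 is odd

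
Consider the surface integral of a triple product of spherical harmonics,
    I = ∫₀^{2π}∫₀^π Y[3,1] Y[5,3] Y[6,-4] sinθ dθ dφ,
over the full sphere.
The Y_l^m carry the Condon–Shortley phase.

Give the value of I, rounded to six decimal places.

Checks pass: Σm=0; 14 even; l₃=6∈[2,8].
(2·3+1)(2·5+1)(2·6+1) = 1001
Δ: 2! 4! 8! / 15! → 1/675675
sum: t=0:+1/8640 t=1:−1/2304 t=2:+1/8640 = -7/34560
3j²(3 5 6; 0 0 0) = Δ·Π!·Σ² = 7/429  (sign -1)
sum: t=0:+1/322560 t=1:−1/30240 t=2:+1/69120 = -1/64512
3j²(3 5 6; 1 3 -4) = Δ·Π!·Σ² = 10/1001  (sign -1)
combine: 4πI² = 1001·7/429·10/1001 = 70/429
take √, sign +1: I = 0.11395029

0.113950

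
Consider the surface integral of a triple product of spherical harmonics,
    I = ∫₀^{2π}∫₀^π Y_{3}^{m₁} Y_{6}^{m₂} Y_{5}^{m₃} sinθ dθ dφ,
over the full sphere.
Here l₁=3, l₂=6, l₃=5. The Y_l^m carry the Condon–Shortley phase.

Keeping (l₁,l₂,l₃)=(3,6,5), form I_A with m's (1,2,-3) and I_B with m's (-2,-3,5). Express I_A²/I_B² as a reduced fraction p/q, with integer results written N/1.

49/18

Shared (l₁,l₂,l₃)=(3,6,5): N and (l;000)² cancel in I_A²/I_B².
A: Δ = 4!·2!·8!/15! = 1/675675; Racah Σ t=0..2: t=0:+1/1935360 t=1:−1/30240 t=2:+1/11520 = 1/18432; ⇒ 3j(3 6 5; 1 2 -3)² = 7/429, sgn +1
B: Δ = 4!·2!·8!/15! = 1/675675; Racah Σ t=3..3: t=3:−1/483840 = -1/483840; ⇒ 3j(3 6 5; -2 -3 5)² = 6/1001, sgn -1
I_A²/I_B² = (7/429)/(6/1001) = 49/18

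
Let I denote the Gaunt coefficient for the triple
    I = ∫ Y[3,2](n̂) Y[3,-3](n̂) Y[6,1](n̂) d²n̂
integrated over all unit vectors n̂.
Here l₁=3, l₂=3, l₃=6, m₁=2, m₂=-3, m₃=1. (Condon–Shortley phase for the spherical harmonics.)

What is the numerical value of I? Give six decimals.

m-sum 0 ✓  L=12 even ✓  0≤6≤6 ✓
Π(2lᵢ+1) = 7×7×13 = 637
triangle coeff Δ(3,3,6) = 1/12012
Σ_t [0,0]: t=0:+1/1296 = 1/1296
(3j)²=100/3003 [(3 3 6; 0 0 0)], sign=+1
Σ_t [0,0]: t=0:+1/86400 = 1/86400
(3j)²=1/1716 [(3 3 6; 2 -3 1)], sign=-1
⇒ 4πI² = 175/14157
I = (-1)√(175/14157/(4π)) = -0.03136379

-0.031364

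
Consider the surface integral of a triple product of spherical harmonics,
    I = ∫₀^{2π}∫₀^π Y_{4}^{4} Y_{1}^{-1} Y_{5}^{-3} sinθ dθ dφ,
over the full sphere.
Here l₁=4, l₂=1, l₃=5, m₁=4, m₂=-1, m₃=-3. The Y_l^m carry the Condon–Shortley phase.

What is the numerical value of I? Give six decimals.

-0.049106

m-sum 0 ✓  L=10 even ✓  3≤5≤5 ✓
Π(2lᵢ+1) = 9×3×11 = 297
triangle coeff Δ(4,1,5) = 1/495
Σ_t [0,0]: t=0:+1/576 = 1/576
(3j)²=5/99 [(4 1 5; 0 0 0)], sign=-1
Σ_t [0,0]: t=0:+1/80640 = 1/80640
(3j)²=1/495 [(4 1 5; 4 -1 -3)], sign=+1
⇒ 4πI² = 1/33
I = (-1)√(1/33/(4π)) = -0.04910640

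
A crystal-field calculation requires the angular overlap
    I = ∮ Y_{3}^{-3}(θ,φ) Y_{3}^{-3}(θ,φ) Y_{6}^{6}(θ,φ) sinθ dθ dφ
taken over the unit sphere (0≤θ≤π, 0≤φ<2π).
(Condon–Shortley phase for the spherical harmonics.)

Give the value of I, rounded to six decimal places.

Checks pass: Σm=0; 12 even; l₃=6∈[0,6].
(2·3+1)(2·3+1)(2·6+1) = 637
Δ: 0! 6! 6! / 13! → 1/12012
sum: t=0:+1/1296 = 1/1296
3j²(3 3 6; 0 0 0) = Δ·Π!·Σ² = 100/3003  (sign +1)
sum: t=0:+1/518400 = 1/518400
3j²(3 3 6; -3 -3 6) = Δ·Π!·Σ² = 1/13  (sign +1)
combine: 4πI² = 637·100/3003·1/13 = 700/429
take √, sign +1: I = 0.36034246

0.360342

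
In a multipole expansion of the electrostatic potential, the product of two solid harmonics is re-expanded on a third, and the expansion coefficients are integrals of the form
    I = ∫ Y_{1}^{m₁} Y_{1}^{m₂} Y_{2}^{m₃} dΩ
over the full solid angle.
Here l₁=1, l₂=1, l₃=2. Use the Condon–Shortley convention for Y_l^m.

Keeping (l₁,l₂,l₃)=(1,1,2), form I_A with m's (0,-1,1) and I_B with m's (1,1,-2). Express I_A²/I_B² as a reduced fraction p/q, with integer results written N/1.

1/2

Same 1,1,2: normalisation and zero-m 3j drop out of the ratio.
A: Δ: 0! 2! 2! / 5! → 1/30; sum: t=0:+1/2 = 1/2; 3j²(1 1 2; 0 -1 1) = Δ·Π!·Σ² = 1/10  (sign -1)
B: Δ: 0! 2! 2! / 5! → 1/30; sum: t=0:+1/4 = 1/4; 3j²(1 1 2; 1 1 -2) = Δ·Π!·Σ² = 1/5  (sign +1)
I_A²/I_B² = (1/10)/(1/5) = 1/2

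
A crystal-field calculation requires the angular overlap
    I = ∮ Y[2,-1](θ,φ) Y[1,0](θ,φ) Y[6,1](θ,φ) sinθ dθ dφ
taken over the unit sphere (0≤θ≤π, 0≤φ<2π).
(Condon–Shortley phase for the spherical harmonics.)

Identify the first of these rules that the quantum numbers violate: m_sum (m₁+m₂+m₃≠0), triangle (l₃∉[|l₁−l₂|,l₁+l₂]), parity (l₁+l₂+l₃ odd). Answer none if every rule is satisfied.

triangle

Σmᵢ = 0  ✓
l₃∈[|l₁−l₂|,l₁+l₂]=[1,3], have l₃=6  ✗
Σlᵢ = 9 ⇒ odd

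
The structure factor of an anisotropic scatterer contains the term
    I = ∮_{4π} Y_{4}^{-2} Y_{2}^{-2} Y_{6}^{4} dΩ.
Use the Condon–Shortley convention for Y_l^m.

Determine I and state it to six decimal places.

Rules hold: Σm=0, L=12 even, 2≤6≤6.
N = 9·5·13 = 585
Δ = 0!·8!·4!/13! = 1/6435
Racah Σ t=0..0: t=0:+1/2304 = 1/2304
⇒ 3j(4 2 6; 0 0 0)² = 5/143, sgn +1
Racah Σ t=0..0: t=0:+1/34560 = 1/34560
⇒ 3j(4 2 6; -2 -2 4)² = 14/429, sgn +1
4πI² = N·(3j₀)²·(3jₘ)² = 1050/1573
I = +1·√(0.667514/4π) = 0.23047581

0.230476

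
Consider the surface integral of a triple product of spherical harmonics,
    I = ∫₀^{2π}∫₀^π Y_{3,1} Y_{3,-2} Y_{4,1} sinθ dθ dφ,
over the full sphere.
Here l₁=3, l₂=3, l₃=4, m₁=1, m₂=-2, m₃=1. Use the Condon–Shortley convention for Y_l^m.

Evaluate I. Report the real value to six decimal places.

m-sum 0 ✓  L=10 even ✓  0≤4≤6 ✓
Π(2lᵢ+1) = 7×7×9 = 441
triangle coeff Δ(3,3,4) = 1/34650
Σ_t [0,2]: t=0:+1/72 t=1:−1/16 t=2:+1/72 = -5/144
(3j)²=2/77 [(3 3 4; 0 0 0)], sign=-1
Σ_t [0,1]: t=0:+1/48 t=1:−1/144 = 1/72
(3j)²=16/693 [(3 3 4; 1 -2 1)], sign=-1
⇒ 4πI² = 32/121
I = (+1)√(32/121/(4π)) = 0.14506992

0.145070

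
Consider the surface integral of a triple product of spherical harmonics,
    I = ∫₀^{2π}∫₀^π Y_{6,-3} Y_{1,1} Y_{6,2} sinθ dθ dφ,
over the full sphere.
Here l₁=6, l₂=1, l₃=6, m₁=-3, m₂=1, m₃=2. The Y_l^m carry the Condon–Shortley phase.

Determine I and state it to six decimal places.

0.000000

L=13 odd ⇒ parity kills the (l;000) factor ⇒ I = 0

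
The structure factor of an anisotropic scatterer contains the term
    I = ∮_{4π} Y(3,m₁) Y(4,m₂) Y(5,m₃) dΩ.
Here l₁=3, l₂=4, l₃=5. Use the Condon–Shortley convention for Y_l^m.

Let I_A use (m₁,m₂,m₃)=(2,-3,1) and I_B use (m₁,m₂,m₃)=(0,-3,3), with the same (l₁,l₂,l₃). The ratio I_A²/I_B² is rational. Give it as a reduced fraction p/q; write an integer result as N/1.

l's match ⇒ only the (l;m) 3-j factors differ between A and B.
A: triangle coeff Δ(3,4,5) = 1/180180; Σ_t [0,1]: t=0:+1/1440 t=1:−1/17280 = 11/17280; (3j)²=11/468 [(3 4 5; 2 -3 1)], sign=+1
B: triangle coeff Δ(3,4,5) = 1/180180; Σ_t [0,1]: t=0:+1/1440 t=1:−1/2880 = 1/2880; (3j)²=7/715 [(3 4 5; 0 -3 3)], sign=+1
I_A²/I_B² = (11/468)/(7/715) = 605/252

605/252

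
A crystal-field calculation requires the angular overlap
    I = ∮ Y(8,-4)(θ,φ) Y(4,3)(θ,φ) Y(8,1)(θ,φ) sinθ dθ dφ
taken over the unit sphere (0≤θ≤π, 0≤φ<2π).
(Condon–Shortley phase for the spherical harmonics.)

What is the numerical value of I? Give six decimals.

-0.127049

m-sum 0 ✓  L=20 even ✓  4≤8≤12 ✓
Π(2lᵢ+1) = 17×9×17 = 2601
triangle coeff Δ(8,4,8) = 1/185175900
Σ_t [0,4]: t=0:+1/557383680 t=1:−1/21772800 t=2:+1/8294400 t=3:−1/21772800 t=4:+1/557383680 = 1/30965760
(3j)²=36/4199 [(8 4 8; 0 0 0)], sign=+1
Σ_t [3,4]: t=3:−1/313528320 t=4:+1/139345920 = 1/250822656
(3j)²=1375/151164 [(8 4 8; -4 3 1)], sign=-1
⇒ 4πI² = 12375/61009
I = (-1)√(12375/61009/(4π)) = -0.12704884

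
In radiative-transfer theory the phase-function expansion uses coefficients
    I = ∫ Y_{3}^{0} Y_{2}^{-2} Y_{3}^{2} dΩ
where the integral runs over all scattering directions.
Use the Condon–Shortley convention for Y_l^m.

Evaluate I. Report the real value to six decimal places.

m-sum 0 ✓  L=8 even ✓  1≤3≤5 ✓
Π(2lᵢ+1) = 7×5×7 = 245
triangle coeff Δ(3,2,3) = 1/3780
Σ_t [0,2]: t=0:+1/24 t=1:−1/4 t=2:+1/24 = -1/6
(3j)²=4/105 [(3 2 3; 0 0 0)], sign=+1
Σ_t [0,0]: t=0:+1/24 = 1/24
(3j)²=1/21 [(3 2 3; 0 -2 2)], sign=-1
⇒ 4πI² = 4/9
I = (-1)√(4/9/(4π)) = -0.18806319

-0.188063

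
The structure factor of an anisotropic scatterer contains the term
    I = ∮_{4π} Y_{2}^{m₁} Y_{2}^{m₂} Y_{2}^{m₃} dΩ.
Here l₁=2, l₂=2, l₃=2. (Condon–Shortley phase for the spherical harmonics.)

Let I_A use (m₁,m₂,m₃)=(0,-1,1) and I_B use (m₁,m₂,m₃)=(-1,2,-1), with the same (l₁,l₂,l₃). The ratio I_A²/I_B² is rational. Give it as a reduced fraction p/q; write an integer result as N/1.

1/6

Shared (l₁,l₂,l₃)=(2,2,2): N and (l;000)² cancel in I_A²/I_B².
A: Δ = 2!·2!·2!/7! = 1/630; Racah Σ t=0..1: t=0:+1/4 t=1:−1/2 = -1/4; ⇒ 3j(2 2 2; 0 -1 1)² = 1/70, sgn +1
B: Δ = 2!·2!·2!/7! = 1/630; Racah Σ t=2..2: t=2:+1/4 = 1/4; ⇒ 3j(2 2 2; -1 2 -1)² = 3/35, sgn -1
I_A²/I_B² = (1/70)/(3/35) = 1/6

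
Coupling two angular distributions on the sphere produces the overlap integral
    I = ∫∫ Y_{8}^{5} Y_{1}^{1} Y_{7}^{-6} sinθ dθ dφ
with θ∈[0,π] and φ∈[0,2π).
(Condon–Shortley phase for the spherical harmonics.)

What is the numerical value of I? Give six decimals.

Rules hold: Σm=0, L=16 even, 7≤7≤9.
N = 17·3·15 = 765
Δ = 2!·14!·0!/17! = 1/2040
Racah Σ t=1..1: t=1:−1/25401600 = -1/25401600
⇒ 3j(8 1 7; 0 0 0)² = 8/255, sgn +1
Racah Σ t=2..2: t=2:+1/12454041600 = 1/12454041600
⇒ 3j(8 1 7; 5 1 -6)² = 1/680, sgn -1
4πI² = N·(3j₀)²·(3jₘ)² = 3/85
I = -1·√(0.0352941/4π) = -0.05299638

-0.052996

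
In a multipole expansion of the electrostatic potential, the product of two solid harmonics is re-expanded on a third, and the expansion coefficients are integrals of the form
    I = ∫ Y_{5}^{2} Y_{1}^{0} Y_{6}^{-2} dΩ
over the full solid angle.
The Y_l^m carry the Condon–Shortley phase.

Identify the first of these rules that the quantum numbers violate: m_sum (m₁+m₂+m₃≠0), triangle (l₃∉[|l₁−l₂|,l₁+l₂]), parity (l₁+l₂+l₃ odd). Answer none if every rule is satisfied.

m₁+m₂+m₃ = 2 + 0 − 2 = 0  ✓
triangle: |5−1|=4 ≤ l₃=6 ≤ 5+1=6  ✓
parity: l₁+l₂+l₃ = 12 is even  ✓

none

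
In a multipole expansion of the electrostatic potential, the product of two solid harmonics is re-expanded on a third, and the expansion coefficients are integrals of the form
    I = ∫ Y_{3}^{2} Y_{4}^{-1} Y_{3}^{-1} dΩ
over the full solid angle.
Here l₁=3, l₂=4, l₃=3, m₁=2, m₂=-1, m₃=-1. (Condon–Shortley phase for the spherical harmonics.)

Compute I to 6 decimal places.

0.145070

Checks pass: Σm=0; 10 even; l₃=3∈[1,7].
(2·3+1)(2·4+1)(2·3+1) = 441
Δ: 4! 2! 4! / 11! → 1/34650
sum: t=1:−1/72 t=2:+1/16 t=3:−1/72 = 5/144
3j²(3 4 3; 0 0 0) = Δ·Π!·Σ² = 2/77  (sign -1)
sum: t=0:+1/144 t=1:−1/48 = -1/72
3j²(3 4 3; 2 -1 -1) = Δ·Π!·Σ² = 16/693  (sign -1)
combine: 4πI² = 441·2/77·16/693 = 32/121
take √, sign +1: I = 0.14506992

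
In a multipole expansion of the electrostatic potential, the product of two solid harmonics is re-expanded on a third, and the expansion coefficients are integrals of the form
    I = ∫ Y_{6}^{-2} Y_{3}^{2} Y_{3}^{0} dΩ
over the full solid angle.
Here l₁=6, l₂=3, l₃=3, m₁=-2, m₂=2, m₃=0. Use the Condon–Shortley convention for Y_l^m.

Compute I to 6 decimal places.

0.177420

Checks pass: Σm=0; 12 even; l₃=3∈[3,9].
(2·6+1)(2·3+1)(2·3+1) = 637
Δ: 6! 6! 0! / 13! → 1/12012
sum: t=3:−1/1296 = -1/1296
3j²(6 3 3; 0 0 0) = Δ·Π!·Σ² = 100/3003  (sign +1)
sum: t=5:−1/4320 = -1/4320
3j²(6 3 3; -2 2 0) = Δ·Π!·Σ² = 8/429  (sign +1)
combine: 4πI² = 637·100/3003·8/429 = 5600/14157
take √, sign +1: I = 0.17742036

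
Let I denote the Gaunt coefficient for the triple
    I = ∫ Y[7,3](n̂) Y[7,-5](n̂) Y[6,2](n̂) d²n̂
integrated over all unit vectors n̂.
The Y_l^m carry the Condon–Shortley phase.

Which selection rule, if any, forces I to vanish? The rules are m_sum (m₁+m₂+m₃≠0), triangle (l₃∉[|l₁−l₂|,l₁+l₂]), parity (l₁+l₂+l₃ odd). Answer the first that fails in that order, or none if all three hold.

none

Σmᵢ = 0  ✓
l₃∈[|l₁−l₂|,l₁+l₂]=[0,14], have l₃=6  ✓
Σlᵢ = 20 ⇒ even  ✓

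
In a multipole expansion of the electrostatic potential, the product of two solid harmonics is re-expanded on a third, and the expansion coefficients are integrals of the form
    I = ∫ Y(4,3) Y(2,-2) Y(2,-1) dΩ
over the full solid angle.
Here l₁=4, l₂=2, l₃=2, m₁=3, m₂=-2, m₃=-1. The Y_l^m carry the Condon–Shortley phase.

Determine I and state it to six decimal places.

Checks pass: Σm=0; 8 even; l₃=2∈[2,6].
(2·4+1)(2·2+1)(2·2+1) = 225
Δ: 4! 4! 0! / 9! → 1/630
sum: t=2:+1/16 = 1/16
3j²(4 2 2; 0 0 0) = Δ·Π!·Σ² = 2/35  (sign +1)
sum: t=0:+1/144 = 1/144
3j²(4 2 2; 3 -2 -1) = Δ·Π!·Σ² = 1/18  (sign -1)
combine: 4πI² = 225·2/35·1/18 = 5/7
take √, sign -1: I = -0.23841361

-0.238414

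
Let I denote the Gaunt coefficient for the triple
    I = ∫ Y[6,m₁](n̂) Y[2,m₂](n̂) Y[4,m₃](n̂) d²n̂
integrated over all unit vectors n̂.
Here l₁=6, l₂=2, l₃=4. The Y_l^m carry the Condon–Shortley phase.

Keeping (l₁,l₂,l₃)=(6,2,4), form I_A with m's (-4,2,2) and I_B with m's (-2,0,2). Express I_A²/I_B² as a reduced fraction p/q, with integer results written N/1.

5/4

Shared (l₁,l₂,l₃)=(6,2,4): N and (l;000)² cancel in I_A²/I_B².
A: Δ = 4!·8!·0!/13! = 1/6435; Racah Σ t=4..4: t=4:+1/34560 = 1/34560; ⇒ 3j(6 2 4; -4 2 2)² = 14/429, sgn +1
B: Δ = 4!·8!·0!/13! = 1/6435; Racah Σ t=2..2: t=2:+1/5760 = 1/5760; ⇒ 3j(6 2 4; -2 0 2)² = 56/2145, sgn +1
I_A²/I_B² = (14/429)/(56/2145) = 5/4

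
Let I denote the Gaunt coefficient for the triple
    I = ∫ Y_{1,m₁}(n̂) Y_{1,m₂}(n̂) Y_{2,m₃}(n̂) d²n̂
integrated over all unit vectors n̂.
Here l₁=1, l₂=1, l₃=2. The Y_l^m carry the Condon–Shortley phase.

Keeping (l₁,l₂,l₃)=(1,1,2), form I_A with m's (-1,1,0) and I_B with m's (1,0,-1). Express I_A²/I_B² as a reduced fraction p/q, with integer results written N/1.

1/3

Same 1,1,2: normalisation and zero-m 3j drop out of the ratio.
A: Δ: 0! 2! 2! / 5! → 1/30; sum: t=0:+1/4 = 1/4; 3j²(1 1 2; -1 1 0) = Δ·Π!·Σ² = 1/30  (sign +1)
B: Δ: 0! 2! 2! / 5! → 1/30; sum: t=0:+1/2 = 1/2; 3j²(1 1 2; 1 0 -1) = Δ·Π!·Σ² = 1/10  (sign -1)
I_A²/I_B² = (1/30)/(1/10) = 1/3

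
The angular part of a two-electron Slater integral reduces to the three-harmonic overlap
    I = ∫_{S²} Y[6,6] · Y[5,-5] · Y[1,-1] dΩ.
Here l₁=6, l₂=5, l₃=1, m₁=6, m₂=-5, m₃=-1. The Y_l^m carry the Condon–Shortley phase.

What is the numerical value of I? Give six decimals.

m-sum 0 ✓  L=12 even ✓  1≤1≤11 ✓
Π(2lᵢ+1) = 13×11×3 = 429
triangle coeff Δ(6,5,1) = 1/858
Σ_t [5,5]: t=5:−1/14400 = -1/14400
(3j)²=6/143 [(6 5 1; 0 0 0)], sign=+1
Σ_t [0,0]: t=0:+1/7257600 = 1/7257600
(3j)²=1/13 [(6 5 1; 6 -5 -1)], sign=+1
⇒ 4πI² = 18/13
I = (+1)√(18/13/(4π)) = 0.33194004

0.331940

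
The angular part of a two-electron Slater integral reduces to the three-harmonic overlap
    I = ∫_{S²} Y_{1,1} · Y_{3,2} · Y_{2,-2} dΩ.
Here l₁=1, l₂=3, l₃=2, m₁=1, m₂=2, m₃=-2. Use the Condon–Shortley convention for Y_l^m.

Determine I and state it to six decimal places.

0.000000

1 + 2 − 2 = 1 ≠ 0: azimuthal integral kills it; I = 0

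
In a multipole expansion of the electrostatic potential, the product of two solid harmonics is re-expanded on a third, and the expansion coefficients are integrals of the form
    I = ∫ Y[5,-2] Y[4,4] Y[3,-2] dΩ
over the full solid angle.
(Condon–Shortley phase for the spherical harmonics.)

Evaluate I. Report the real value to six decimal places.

-0.109480

Checks pass: Σm=0; 12 even; l₃=3∈[1,9].
(2·5+1)(2·4+1)(2·3+1) = 693
Δ: 6! 4! 2! / 13! → 1/180180
sum: t=2:+1/576 t=3:−1/144 t=4:+1/576 = -1/288
3j²(5 4 3; 0 0 0) = Δ·Π!·Σ² = 20/1001  (sign +1)
sum: t=6:+1/8640 = 1/8640
3j²(5 4 3; -2 4 -2) = Δ·Π!·Σ² = 14/1287  (sign -1)
combine: 4πI² = 693·20/1001·14/1287 = 280/1859
take √, sign -1: I = -0.10947990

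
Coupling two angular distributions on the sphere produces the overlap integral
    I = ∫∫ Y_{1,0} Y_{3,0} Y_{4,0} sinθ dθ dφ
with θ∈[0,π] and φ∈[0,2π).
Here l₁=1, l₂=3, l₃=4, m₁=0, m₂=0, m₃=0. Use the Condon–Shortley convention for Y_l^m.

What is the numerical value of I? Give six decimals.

Checks pass: Σm=0; 8 even; l₃=4∈[2,4].
(2·1+1)(2·3+1)(2·4+1) = 189
Δ: 0! 2! 6! / 9! → 1/252
sum: t=0:+1/36 = 1/36
3j²(1 3 4; 0 0 0) = Δ·Π!·Σ² = 4/63  (sign +1)
(m-triple is (0,0,0) — same symbol as above.)
combine: 4πI² = 189·4/63·4/63 = 16/21
take √, sign +1: I = 0.24623252

0.246233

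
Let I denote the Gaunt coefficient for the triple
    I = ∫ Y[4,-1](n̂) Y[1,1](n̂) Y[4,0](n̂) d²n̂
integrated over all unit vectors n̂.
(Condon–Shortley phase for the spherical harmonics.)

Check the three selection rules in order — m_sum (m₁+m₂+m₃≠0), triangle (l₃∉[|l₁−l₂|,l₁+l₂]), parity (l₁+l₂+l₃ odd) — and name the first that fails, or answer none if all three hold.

parity

m₁+m₂+m₃ = -1 + 1 + 0 = 0  ✓
triangle: |4−1|=3 ≤ l₃=4 ≤ 4+1=5  ✓
parity: l₁+l₂+l₃ = 9 is odd  ✗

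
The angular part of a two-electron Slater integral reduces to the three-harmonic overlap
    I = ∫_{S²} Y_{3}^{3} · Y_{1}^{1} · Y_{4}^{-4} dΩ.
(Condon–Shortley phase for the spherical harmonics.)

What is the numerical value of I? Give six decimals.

Rules hold: Σm=0, L=8 even, 2≤4≤4.
N = 7·3·9 = 189
Δ = 0!·6!·2!/9! = 1/252
Racah Σ t=0..0: t=0:+1/36 = 1/36
⇒ 3j(3 1 4; 0 0 0)² = 4/63, sgn +1
Racah Σ t=0..0: t=0:+1/1440 = 1/1440
⇒ 3j(3 1 4; 3 1 -4)² = 1/9, sgn +1
4πI² = N·(3j₀)²·(3jₘ)² = 4/3
I = +1·√(1.33333/4π) = 0.32573501

0.325735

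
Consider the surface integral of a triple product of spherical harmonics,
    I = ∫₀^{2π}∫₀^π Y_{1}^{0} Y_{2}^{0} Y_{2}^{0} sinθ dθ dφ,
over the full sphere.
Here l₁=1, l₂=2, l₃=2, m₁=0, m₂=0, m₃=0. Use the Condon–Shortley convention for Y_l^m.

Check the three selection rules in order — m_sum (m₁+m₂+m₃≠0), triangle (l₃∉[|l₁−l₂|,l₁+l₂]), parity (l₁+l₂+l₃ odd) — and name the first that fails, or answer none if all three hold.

Σmᵢ = 0  ✓
l₃∈[|l₁−l₂|,l₁+l₂]=[1,3], have l₃=2  ✓
Σlᵢ = 5 ⇒ odd  ✗

parity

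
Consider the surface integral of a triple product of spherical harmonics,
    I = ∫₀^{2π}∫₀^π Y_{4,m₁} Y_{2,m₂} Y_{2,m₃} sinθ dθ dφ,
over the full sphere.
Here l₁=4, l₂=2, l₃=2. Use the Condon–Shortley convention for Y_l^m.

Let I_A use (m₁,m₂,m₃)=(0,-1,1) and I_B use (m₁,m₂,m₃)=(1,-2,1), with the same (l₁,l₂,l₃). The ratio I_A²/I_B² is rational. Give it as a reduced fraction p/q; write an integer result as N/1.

16/5

Same 4,2,2: normalisation and zero-m 3j drop out of the ratio.
A: Δ: 4! 4! 0! / 9! → 1/630; sum: t=1:−1/36 = -1/36; 3j²(4 2 2; 0 -1 1) = Δ·Π!·Σ² = 8/315  (sign +1)
B: Δ: 4! 4! 0! / 9! → 1/630; sum: t=0:+1/144 = 1/144; 3j²(4 2 2; 1 -2 1) = Δ·Π!·Σ² = 1/126  (sign -1)
I_A²/I_B² = (8/315)/(1/126) = 16/5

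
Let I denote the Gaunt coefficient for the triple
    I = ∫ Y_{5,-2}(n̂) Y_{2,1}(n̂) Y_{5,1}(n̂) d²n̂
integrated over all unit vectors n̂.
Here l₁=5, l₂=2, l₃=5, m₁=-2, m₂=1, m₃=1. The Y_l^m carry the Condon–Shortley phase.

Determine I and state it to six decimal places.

Checks pass: Σm=0; 12 even; l₃=5∈[3,7].
(2·5+1)(2·2+1)(2·5+1) = 605
Δ: 2! 8! 2! / 13! → 1/38610
sum: t=0:+1/2880 t=1:−1/576 t=2:+1/2880 = -1/960
3j²(5 2 5; 0 0 0) = Δ·Π!·Σ² = 10/429  (sign +1)
sum: t=1:−1/2880 t=2:+1/1440 = 1/2880
3j²(5 2 5; -2 1 1) = Δ·Π!·Σ² = 7/715  (sign +1)
combine: 4πI² = 605·10/429·7/715 = 70/507
take √, sign +1: I = 0.10481902

0.104819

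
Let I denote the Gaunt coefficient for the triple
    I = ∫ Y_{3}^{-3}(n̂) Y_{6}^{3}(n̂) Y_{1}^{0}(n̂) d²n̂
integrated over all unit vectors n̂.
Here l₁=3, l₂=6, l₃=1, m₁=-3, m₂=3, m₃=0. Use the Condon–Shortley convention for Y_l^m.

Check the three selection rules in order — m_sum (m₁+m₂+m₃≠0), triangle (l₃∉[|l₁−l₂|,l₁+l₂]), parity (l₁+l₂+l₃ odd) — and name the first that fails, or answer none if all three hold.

m₁+m₂+m₃ = -3 + 3 + 0 = 0  ✓
triangle: |3−6|=3 ≤ l₃=1 ≤ 3+6=9  ✗
parity: l₁+l₂+l₃ = 10 is even

triangle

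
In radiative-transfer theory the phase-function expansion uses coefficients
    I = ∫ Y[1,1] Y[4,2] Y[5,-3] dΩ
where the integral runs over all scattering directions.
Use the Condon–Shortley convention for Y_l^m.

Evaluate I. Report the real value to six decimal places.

-0.259847

Rules hold: Σm=0, L=10 even, 3≤5≤5.
N = 3·9·11 = 297
Δ = 0!·2!·8!/11! = 1/495
Racah Σ t=0..0: t=0:+1/576 = 1/576
⇒ 3j(1 4 5; 0 0 0)² = 5/99, sgn -1
Racah Σ t=0..0: t=0:+1/2880 = 1/2880
⇒ 3j(1 4 5; 1 2 -3)² = 28/495, sgn +1
4πI² = N·(3j₀)²·(3jₘ)² = 28/33
I = -1·√(0.848485/4π) = -0.25984664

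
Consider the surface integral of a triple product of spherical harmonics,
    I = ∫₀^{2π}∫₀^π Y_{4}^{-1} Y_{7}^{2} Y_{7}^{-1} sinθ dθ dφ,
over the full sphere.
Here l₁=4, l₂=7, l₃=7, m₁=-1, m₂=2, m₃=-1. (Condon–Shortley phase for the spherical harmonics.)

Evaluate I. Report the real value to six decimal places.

0.100255

Rules hold: Σm=0, L=18 even, 3≤7≤11.
N = 9·15·15 = 2025
Δ = 4!·4!·10!/19! = 1/58198140
Racah Σ t=0..4: t=0:+1/17418240 t=1:−1/622080 t=2:+1/230400 t=3:−1/622080 t=4:+1/17418240 = 1/806400
⇒ 3j(4 7 7; 0 0 0)² = 2268/230945, sgn -1
Racah Σ t=1..4: t=1:−1/11612160 t=2:+1/725760 t=3:−1/414720 t=4:+1/2073600 = -37/58060800
⇒ 3j(4 7 7; -1 2 -1)² = 4107/646646, sgn -1
4πI² = N·(3j₀)²·(3jₘ)² = 269460270/2133423721
I = +1·√(0.126304/4π) = 0.10025450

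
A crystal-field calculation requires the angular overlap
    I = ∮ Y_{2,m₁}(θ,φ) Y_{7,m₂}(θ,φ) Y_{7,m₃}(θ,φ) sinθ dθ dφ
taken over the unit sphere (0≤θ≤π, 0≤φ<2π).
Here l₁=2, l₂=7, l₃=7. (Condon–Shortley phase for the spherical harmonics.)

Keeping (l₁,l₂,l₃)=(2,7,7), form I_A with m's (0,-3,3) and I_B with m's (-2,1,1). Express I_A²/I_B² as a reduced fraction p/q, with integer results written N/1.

Shared (l₁,l₂,l₃)=(2,7,7): N and (l;000)² cancel in I_A²/I_B².
A: Δ = 2!·2!·12!/17! = 1/185640; Racah Σ t=0..2: t=0:+1/3870720 t=1:−1/2177280 t=2:+1/29030400 = -29/174182400; ⇒ 3j(2 7 7; 0 -3 3)² = 841/185640, sgn -1
B: Δ = 2!·2!·12!/17! = 1/185640; Racah Σ t=2..2: t=2:+1/2073600 = 1/2073600; ⇒ 3j(2 7 7; -2 1 1)² = 28/1105, sgn +1
I_A²/I_B² = (841/185640)/(28/1105) = 841/4704

841/4704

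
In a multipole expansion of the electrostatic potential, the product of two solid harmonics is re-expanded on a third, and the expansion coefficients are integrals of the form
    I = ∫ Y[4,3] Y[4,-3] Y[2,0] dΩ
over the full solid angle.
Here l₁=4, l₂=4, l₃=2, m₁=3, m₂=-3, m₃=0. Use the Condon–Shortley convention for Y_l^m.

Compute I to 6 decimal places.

m-sum 0 ✓  L=10 even ✓  0≤2≤8 ✓
Π(2lᵢ+1) = 9×9×5 = 405
triangle coeff Δ(4,4,2) = 1/13860
Σ_t [2,4]: t=2:+1/192 t=3:−1/36 t=4:+1/192 = -5/288
(3j)²=20/693 [(4 4 2; 0 0 0)], sign=-1
Σ_t [0,1]: t=0:+1/720 t=1:−1/480 = -1/1440
(3j)²=7/1980 [(4 4 2; 3 -3 0)], sign=-1
⇒ 4πI² = 5/121
I = (+1)√(5/121/(4π)) = 0.05734392

0.057344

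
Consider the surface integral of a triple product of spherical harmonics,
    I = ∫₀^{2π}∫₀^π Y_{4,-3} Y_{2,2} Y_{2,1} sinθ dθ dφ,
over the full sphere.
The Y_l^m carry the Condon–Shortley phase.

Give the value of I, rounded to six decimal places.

Rules hold: Σm=0, L=8 even, 2≤2≤6.
N = 9·5·5 = 225
Δ = 4!·4!·0!/9! = 1/630
Racah Σ t=2..2: t=2:+1/16 = 1/16
⇒ 3j(4 2 2; 0 0 0)² = 2/35, sgn +1
Racah Σ t=4..4: t=4:+1/144 = 1/144
⇒ 3j(4 2 2; -3 2 1)² = 1/18, sgn -1
4πI² = N·(3j₀)²·(3jₘ)² = 5/7
I = -1·√(0.714286/4π) = -0.23841361

-0.238414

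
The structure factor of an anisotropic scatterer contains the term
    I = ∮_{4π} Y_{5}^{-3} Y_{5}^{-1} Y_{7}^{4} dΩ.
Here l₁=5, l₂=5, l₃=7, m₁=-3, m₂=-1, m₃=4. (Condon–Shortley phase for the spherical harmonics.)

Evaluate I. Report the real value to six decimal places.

0.000000

L=17 odd ⇒ parity kills the (l;000) factor ⇒ I = 0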